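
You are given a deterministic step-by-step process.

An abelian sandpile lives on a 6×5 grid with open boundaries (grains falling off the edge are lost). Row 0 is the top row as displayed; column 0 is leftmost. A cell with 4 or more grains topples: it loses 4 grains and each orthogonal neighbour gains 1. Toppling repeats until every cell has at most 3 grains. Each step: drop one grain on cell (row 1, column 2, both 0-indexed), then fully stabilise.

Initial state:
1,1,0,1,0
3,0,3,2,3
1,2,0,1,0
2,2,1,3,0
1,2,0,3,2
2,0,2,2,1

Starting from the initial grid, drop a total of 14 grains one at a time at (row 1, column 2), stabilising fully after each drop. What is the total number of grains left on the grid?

0) 1,1,0,1,0
3,0,3,2,3
1,2,0,1,0
2,2,1,3,0
1,2,0,3,2
2,0,2,2,1
1) 1,1,1,1,0
3,1,0,3,3
1,2,1,1,0
2,2,1,3,0
1,2,0,3,2
2,0,2,2,1
2) 1,1,1,1,0
3,1,1,3,3
1,2,1,1,0
2,2,1,3,0
1,2,0,3,2
2,0,2,2,1
3) 1,1,1,1,0
3,1,2,3,3
1,2,1,1,0
2,2,1,3,0
1,2,0,3,2
2,0,2,2,1
4) 1,1,1,1,0
3,1,3,3,3
1,2,1,1,0
2,2,1,3,0
1,2,0,3,2
2,0,2,2,1
5) 1,1,2,2,1
3,2,1,1,0
1,2,2,2,1
2,2,1,3,0
1,2,0,3,2
2,0,2,2,1
6) 1,1,2,2,1
3,2,2,1,0
1,2,2,2,1
2,2,1,3,0
1,2,0,3,2
2,0,2,2,1
7) 1,1,2,2,1
3,2,3,1,0
1,2,2,2,1
2,2,1,3,0
1,2,0,3,2
2,0,2,2,1
8) 1,1,3,2,1
3,3,0,2,0
1,2,3,2,1
2,2,1,3,0
1,2,0,3,2
2,0,2,2,1
9) 1,1,3,2,1
3,3,1,2,0
1,2,3,2,1
2,2,1,3,0
1,2,0,3,2
2,0,2,2,1
10) 1,1,3,2,1
3,3,2,2,0
1,2,3,2,1
2,2,1,3,0
1,2,0,3,2
2,0,2,2,1
11) 1,1,3,2,1
3,3,3,2,0
1,2,3,2,1
2,2,1,3,0
1,2,0,3,2
2,0,2,2,1
12) 2,3,0,3,1
0,2,3,3,0
3,0,1,3,1
2,3,2,3,0
1,2,0,3,2
2,0,2,2,1
13) 2,3,2,0,2
0,3,1,2,1
3,0,3,1,2
2,3,3,1,1
1,2,1,0,3
2,0,2,3,1
14) 2,3,2,0,2
0,3,2,2,1
3,0,3,1,2
2,3,3,1,1
1,2,1,0,3
2,0,2,3,1

51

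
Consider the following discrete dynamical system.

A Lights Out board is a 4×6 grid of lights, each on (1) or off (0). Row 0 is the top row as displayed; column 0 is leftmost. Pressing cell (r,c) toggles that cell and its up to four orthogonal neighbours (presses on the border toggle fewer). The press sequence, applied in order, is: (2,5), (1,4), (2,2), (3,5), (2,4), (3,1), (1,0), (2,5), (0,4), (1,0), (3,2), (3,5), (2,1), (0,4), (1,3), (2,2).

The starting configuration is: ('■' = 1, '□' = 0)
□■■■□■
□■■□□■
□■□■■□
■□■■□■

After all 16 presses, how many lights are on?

14

gen 0: □■■■□■
□■■□□■
□■□■■□
■□■■□■
gen 1: □■■■□■
□■■□□□
□■□■□■
■□■■□□
gen 2: □■■■■■
□■■■■■
□■□■■■
■□■■□□
gen 3: □■■■■■
□■□■■■
□□■□■■
■□□■□□
gen 4: □■■■■■
□■□■■■
□□■□■□
■□□■■■
gen 5: □■■■■■
□■□■□■
□□■■□■
■□□■□■
gen 6: □■■■■■
□■□■□■
□■■■□■
□■■■□■
gen 7: ■■■■■■
■□□■□■
■■■■□■
□■■■□■
gen 8: ■■■■■■
■□□■□□
■■■■■□
□■■■□□
gen 9: ■■■□□□
■□□■■□
■■■■■□
□■■■□□
gen 10: □■■□□□
□■□■■□
□■■■■□
□■■■□□
gen 11: □■■□□□
□■□■■□
□■□■■□
□□□□□□
gen 12: □■■□□□
□■□■■□
□■□■■■
□□□□■■
gen 13: □■■□□□
□□□■■□
■□■■■■
□■□□■■
gen 14: □■■■■■
□□□■□□
■□■■■■
□■□□■■
gen 15: □■■□■■
□□■□■□
■□■□■■
□■□□■■
gen 16: □■■□■■
□□□□■□
■■□■■■
□■■□■■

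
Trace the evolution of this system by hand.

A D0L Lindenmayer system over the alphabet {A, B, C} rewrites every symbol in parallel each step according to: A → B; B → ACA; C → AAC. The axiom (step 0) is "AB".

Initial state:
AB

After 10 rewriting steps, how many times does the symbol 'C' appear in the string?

step 0: AB
step 1: BACA
step 2: ACABAACB
step 3: BAACBACABBAACACA
step 4: ACABBAACACABAACBACAACABBAACBAACB
step 5: BAACBACAACABBAACBAACBACABBAACACABAACBBAACBACAACABBAACACABBAACACA
step 6: ACABBAACACABAACBBAACBACAACABBAACACABBAACACABAACBACAACABBAA…ACACAACABBAACACABAACBBAACBACAACABBAACBAACBACAACABBAACBAACB  (len 128)
step 7: BAACBACAACABBAACBAACBACABBAACACAACABBAACACABAACBBAACBACAAC…AACBACAACABBAACACABBAACACABAACBBAACBACAACABBAACACABBAACACA  (len 256)
step 8: ACABBAACACABAACBBAACBACAACABBAACACABBAACACABAACBACAACABBAA…ACACAACABBAACACABAACBBAACBACAACABBAACBAACBACAACABBAACBAACB  (len 512)
step 9: BAACBACAACABBAACBAACBACABBAACACAACABBAACACABAACBBAACBACAAC…AACBACAACABBAACACABBAACACABAACBBAACBACAACABBAACACABBAACACA  (len 1024)
step 10: ACABBAACACABAACBBAACBACAACABBAACACABBAACACABAACBACAACABBAA…ACACAACABBAACACABAACBBAACBACAACABBAACBAACBACAACABBAACBAACB  (len 2048)

512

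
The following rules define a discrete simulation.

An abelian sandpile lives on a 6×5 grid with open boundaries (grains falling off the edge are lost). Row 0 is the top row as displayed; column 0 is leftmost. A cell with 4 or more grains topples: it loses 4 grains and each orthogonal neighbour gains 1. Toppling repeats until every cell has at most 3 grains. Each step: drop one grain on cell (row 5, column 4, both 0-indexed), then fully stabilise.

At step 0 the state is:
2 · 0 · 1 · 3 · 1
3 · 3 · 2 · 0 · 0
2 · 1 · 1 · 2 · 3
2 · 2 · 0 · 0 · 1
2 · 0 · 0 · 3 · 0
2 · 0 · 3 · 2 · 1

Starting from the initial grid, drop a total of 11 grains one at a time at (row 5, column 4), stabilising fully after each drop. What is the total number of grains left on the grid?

0) 2 · 0 · 1 · 3 · 1
3 · 3 · 2 · 0 · 0
2 · 1 · 1 · 2 · 3
2 · 2 · 0 · 0 · 1
2 · 0 · 0 · 3 · 0
2 · 0 · 3 · 2 · 1
1) 2 · 0 · 1 · 3 · 1
3 · 3 · 2 · 0 · 0
2 · 1 · 1 · 2 · 3
2 · 2 · 0 · 0 · 1
2 · 0 · 0 · 3 · 0
2 · 0 · 3 · 2 · 2
2) 2 · 0 · 1 · 3 · 1
3 · 3 · 2 · 0 · 0
2 · 1 · 1 · 2 · 3
2 · 2 · 0 · 0 · 1
2 · 0 · 0 · 3 · 0
2 · 0 · 3 · 2 · 3
3) 2 · 0 · 1 · 3 · 1
3 · 3 · 2 · 0 · 0
2 · 1 · 1 · 2 · 3
2 · 2 · 0 · 0 · 1
2 · 0 · 0 · 3 · 1
2 · 0 · 3 · 3 · 0
4) 2 · 0 · 1 · 3 · 1
3 · 3 · 2 · 0 · 0
2 · 1 · 1 · 2 · 3
2 · 2 · 0 · 0 · 1
2 · 0 · 0 · 3 · 1
2 · 0 · 3 · 3 · 1
5) 2 · 0 · 1 · 3 · 1
3 · 3 · 2 · 0 · 0
2 · 1 · 1 · 2 · 3
2 · 2 · 0 · 0 · 1
2 · 0 · 0 · 3 · 1
2 · 0 · 3 · 3 · 2
6) 2 · 0 · 1 · 3 · 1
3 · 3 · 2 · 0 · 0
2 · 1 · 1 · 2 · 3
2 · 2 · 0 · 0 · 1
2 · 0 · 0 · 3 · 1
2 · 0 · 3 · 3 · 3
7) 2 · 0 · 1 · 3 · 1
3 · 3 · 2 · 0 · 0
2 · 1 · 1 · 2 · 3
2 · 2 · 0 · 1 · 1
2 · 0 · 2 · 0 · 3
2 · 1 · 0 · 2 · 1
8) 2 · 0 · 1 · 3 · 1
3 · 3 · 2 · 0 · 0
2 · 1 · 1 · 2 · 3
2 · 2 · 0 · 1 · 1
2 · 0 · 2 · 0 · 3
2 · 1 · 0 · 2 · 2
9) 2 · 0 · 1 · 3 · 1
3 · 3 · 2 · 0 · 0
2 · 1 · 1 · 2 · 3
2 · 2 · 0 · 1 · 1
2 · 0 · 2 · 0 · 3
2 · 1 · 0 · 2 · 3
10) 2 · 0 · 1 · 3 · 1
3 · 3 · 2 · 0 · 0
2 · 1 · 1 · 2 · 3
2 · 2 · 0 · 1 · 2
2 · 0 · 2 · 1 · 0
2 · 1 · 0 · 3 · 1
11) 2 · 0 · 1 · 3 · 1
3 · 3 · 2 · 0 · 0
2 · 1 · 1 · 2 · 3
2 · 2 · 0 · 1 · 2
2 · 0 · 2 · 1 · 0
2 · 1 · 0 · 3 · 2

44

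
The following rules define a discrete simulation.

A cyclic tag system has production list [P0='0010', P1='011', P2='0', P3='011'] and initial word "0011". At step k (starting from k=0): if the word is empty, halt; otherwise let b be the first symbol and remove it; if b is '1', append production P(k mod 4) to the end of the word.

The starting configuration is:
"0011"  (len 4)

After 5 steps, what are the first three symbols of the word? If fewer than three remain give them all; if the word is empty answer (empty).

011

step 0: "0011"  (len 4)
step 1: "011"  (len 3)
step 2: "11"  (len 2)
step 3: "10"  (len 2)
step 4: "0011"  (len 4)
step 5: "011"  (len 3)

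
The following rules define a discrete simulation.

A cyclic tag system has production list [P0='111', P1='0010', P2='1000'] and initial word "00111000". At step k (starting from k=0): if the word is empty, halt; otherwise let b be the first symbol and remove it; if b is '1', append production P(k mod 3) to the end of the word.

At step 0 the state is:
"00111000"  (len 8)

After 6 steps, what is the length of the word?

gen 0: "00111000"  (len 8)
gen 1: "0111000"  (len 7)
gen 2: "111000"  (len 6)
gen 3: "110001000"  (len 9)
gen 4: "10001000111"  (len 11)
gen 5: "00010001110010"  (len 14)
gen 6: "0010001110010"  (len 13)

13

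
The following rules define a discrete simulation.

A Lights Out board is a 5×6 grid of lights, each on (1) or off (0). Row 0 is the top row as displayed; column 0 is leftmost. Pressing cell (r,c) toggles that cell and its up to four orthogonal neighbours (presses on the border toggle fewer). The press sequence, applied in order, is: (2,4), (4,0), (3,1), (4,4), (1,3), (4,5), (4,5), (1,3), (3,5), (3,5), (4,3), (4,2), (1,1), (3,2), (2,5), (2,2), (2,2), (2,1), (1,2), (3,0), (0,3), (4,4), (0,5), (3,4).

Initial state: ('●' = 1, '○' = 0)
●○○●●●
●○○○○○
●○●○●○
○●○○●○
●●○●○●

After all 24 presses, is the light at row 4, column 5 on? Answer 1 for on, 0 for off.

t=0: ●○○●●●
●○○○○○
●○●○●○
○●○○●○
●●○●○●
t=1: ●○○●●●
●○○○●○
●○●●○●
○●○○○○
●●○●○●
t=2: ●○○●●●
●○○○●○
●○●●○●
●●○○○○
○○○●○●
t=3: ●○○●●●
●○○○●○
●●●●○●
○○●○○○
○●○●○●
t=4: ●○○●●●
●○○○●○
●●●●○●
○○●○●○
○●○○●○
t=5: ●○○○●●
●○●●○○
●●●○○●
○○●○●○
○●○○●○
t=6: ●○○○●●
●○●●○○
●●●○○●
○○●○●●
○●○○○●
t=7: ●○○○●●
●○●●○○
●●●○○●
○○●○●○
○●○○●○
t=8: ●○○●●●
●○○○●○
●●●●○●
○○●○●○
○●○○●○
t=9: ●○○●●●
●○○○●○
●●●●○○
○○●○○●
○●○○●●
t=10: ●○○●●●
●○○○●○
●●●●○●
○○●○●○
○●○○●○
t=11: ●○○●●●
●○○○●○
●●●●○●
○○●●●○
○●●●○○
t=12: ●○○●●●
●○○○●○
●●●●○●
○○○●●○
○○○○○○
t=13: ●●○●●●
○●●○●○
●○●●○●
○○○●●○
○○○○○○
t=14: ●●○●●●
○●●○●○
●○○●○●
○●●○●○
○○●○○○
t=15: ●●○●●●
○●●○●●
●○○●●○
○●●○●●
○○●○○○
t=16: ●●○●●●
○●○○●●
●●●○●○
○●○○●●
○○●○○○
t=17: ●●○●●●
○●●○●●
●○○●●○
○●●○●●
○○●○○○
t=18: ●●○●●●
○○●○●●
○●●●●○
○○●○●●
○○●○○○
t=19: ●●●●●●
○●○●●●
○●○●●○
○○●○●●
○○●○○○
t=20: ●●●●●●
○●○●●●
●●○●●○
●●●○●●
●○●○○○
t=21: ●●○○○●
○●○○●●
●●○●●○
●●●○●●
●○●○○○
t=22: ●●○○○●
○●○○●●
●●○●●○
●●●○○●
●○●●●●
t=23: ●●○○●○
○●○○●○
●●○●●○
●●●○○●
●○●●●●
t=24: ●●○○●○
○●○○●○
●●○●○○
●●●●●○
●○●●○●

1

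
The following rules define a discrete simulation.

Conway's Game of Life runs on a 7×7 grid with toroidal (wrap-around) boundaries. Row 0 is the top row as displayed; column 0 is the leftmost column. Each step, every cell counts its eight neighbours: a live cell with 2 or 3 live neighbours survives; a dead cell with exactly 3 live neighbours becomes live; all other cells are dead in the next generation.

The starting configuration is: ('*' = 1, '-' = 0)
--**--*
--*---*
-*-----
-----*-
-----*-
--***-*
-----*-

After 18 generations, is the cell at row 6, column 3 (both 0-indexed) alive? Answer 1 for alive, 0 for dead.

k=0  --**--*
--*---*
-*-----
-----*-
-----*-
--***-*
-----*-
k=1  --**-**
****---
-------
-------
---*-**
---**-*
-----**
k=2  ---*-*-
**-**-*
-**----
-------
---*-**
*--*---
*-*----
k=3  ---*-*-
**-****
-***---
--*----
----*-*
*****--
-****-*
k=4  -------
**---**
-----**
-**----
*---**-
------*
------*
k=5  -----*-
*----*-
--*--*-
**--*--
**---**
*-----*
-------
k=6  ------*
----**-
*---**-
--*-*--
-----*-
-*---*-
------*
k=7  ------*
----*--
------*
---**-*
----**-
-----**
*----**
k=8  *-----*
-----*-
---**--
---**-*
---*---
*------
*------
k=9  *-----*
----***
---*---
--*--*-
---**--
-------
**-----
k=10  -*-----
*---***
---*--*
--*----
---**--
-------
**----*
k=11  -*-----
*---***
*--**-*
--*-*--
---*---
*------
**-----
k=12  -*---*-
-*-**--
**-----
--*-**-
---*---
**-----
**-----
k=13  -*--*--
-*--*--
**---*-
-****--
-****--
***----
--*---*
k=14  ****-*-
-**-**-
*----*-
-----*-
----*--
*------
--**---
k=15  *----**
-----*-
-*---*-
----***
-------
---*---
*--**-*
k=16  *------
*---**-
-------
----***
----**-
---**--
*--**--
k=17  **-*-*-
------*
-------
----*-*
------*
-------
---**--
k=18  *-**-**
*-----*
-----*-
-----*-
-----*-
-------
--***--

1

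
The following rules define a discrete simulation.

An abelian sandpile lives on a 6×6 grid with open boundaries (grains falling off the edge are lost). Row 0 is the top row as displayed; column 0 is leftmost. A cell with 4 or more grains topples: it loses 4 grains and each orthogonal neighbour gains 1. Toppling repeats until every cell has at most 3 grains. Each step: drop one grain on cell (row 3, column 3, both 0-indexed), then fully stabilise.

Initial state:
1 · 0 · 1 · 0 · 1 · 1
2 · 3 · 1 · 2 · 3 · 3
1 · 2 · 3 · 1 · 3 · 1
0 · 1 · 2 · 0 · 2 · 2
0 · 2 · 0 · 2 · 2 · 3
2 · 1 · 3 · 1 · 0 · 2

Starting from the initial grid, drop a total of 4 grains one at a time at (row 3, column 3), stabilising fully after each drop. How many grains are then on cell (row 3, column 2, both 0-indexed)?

[0] 1 · 0 · 1 · 0 · 1 · 1
2 · 3 · 1 · 2 · 3 · 3
1 · 2 · 3 · 1 · 3 · 1
0 · 1 · 2 · 0 · 2 · 2
0 · 2 · 0 · 2 · 2 · 3
2 · 1 · 3 · 1 · 0 · 2
[1] 1 · 0 · 1 · 0 · 1 · 1
2 · 3 · 1 · 2 · 3 · 3
1 · 2 · 3 · 1 · 3 · 1
0 · 1 · 2 · 1 · 2 · 2
0 · 2 · 0 · 2 · 2 · 3
2 · 1 · 3 · 1 · 0 · 2
[2] 1 · 0 · 1 · 0 · 1 · 1
2 · 3 · 1 · 2 · 3 · 3
1 · 2 · 3 · 1 · 3 · 1
0 · 1 · 2 · 2 · 2 · 2
0 · 2 · 0 · 2 · 2 · 3
2 · 1 · 3 · 1 · 0 · 2
[3] 1 · 0 · 1 · 0 · 1 · 1
2 · 3 · 1 · 2 · 3 · 3
1 · 2 · 3 · 1 · 3 · 1
0 · 1 · 2 · 3 · 2 · 2
0 · 2 · 0 · 2 · 2 · 3
2 · 1 · 3 · 1 · 0 · 2
[4] 1 · 0 · 1 · 0 · 1 · 1
2 · 3 · 1 · 2 · 3 · 3
1 · 2 · 3 · 2 · 3 · 1
0 · 1 · 3 · 0 · 3 · 2
0 · 2 · 0 · 3 · 2 · 3
2 · 1 · 3 · 1 · 0 · 2

3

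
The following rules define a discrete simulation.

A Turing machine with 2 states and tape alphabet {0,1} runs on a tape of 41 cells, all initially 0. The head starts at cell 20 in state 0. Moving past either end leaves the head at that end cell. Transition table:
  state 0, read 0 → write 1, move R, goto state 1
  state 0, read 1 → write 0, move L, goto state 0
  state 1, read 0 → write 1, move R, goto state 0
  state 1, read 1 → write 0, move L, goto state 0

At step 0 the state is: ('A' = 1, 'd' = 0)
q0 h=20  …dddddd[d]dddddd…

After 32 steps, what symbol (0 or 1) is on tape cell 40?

t=0: q0 h=20  …dddddd[d]dddddd…
t=1: q1 h=21  …dddddA[d]dddddd…
t=2: q0 h=22  …ddddAA[d]dddddd…
t=3: q1 h=23  …dddAAA[d]dddddd…
t=4: q0 h=24  …ddAAAA[d]dddddd…
t=5: q1 h=25  …dAAAAA[d]dddddd…
t=6: q0 h=26  …AAAAAA[d]dddddd…
t=7: q1 h=27  …AAAAAA[d]dddddd…
t=8: q0 h=28  …AAAAAA[d]dddddd…
t=9: q1 h=29  …AAAAAA[d]dddddd…
t=10: q0 h=30  …AAAAAA[d]dddddd…
t=11: q1 h=31  …AAAAAA[d]dddddd…
t=12: q0 h=32  …AAAAAA[d]dddddd…
t=13: q1 h=33  …AAAAAA[d]dddddd…
t=14: q0 h=34  …AAAAAA[d]dddddd|
t=15: q1 h=35  …AAAAAA[d]ddddd|
t=16: q0 h=36  …AAAAAA[d]dddd|
t=17: q1 h=37  …AAAAAA[d]ddd|
t=18: q0 h=38  …AAAAAA[d]dd|
t=19: q1 h=39  …AAAAAA[d]d|
t=20: q0 h=40  …AAAAAA[d]|
t=21: q1 h=40  …AAAAAA[A]|
t=22: q0 h=39  …AAAAAA[A]d|
t=23: q0 h=38  …AAAAAA[A]dd|
t=24: q0 h=37  …AAAAAA[A]ddd|
t=25: q0 h=36  …AAAAAA[A]dddd|
t=26: q0 h=35  …AAAAAA[A]ddddd|
t=27: q0 h=34  …AAAAAA[A]dddddd|
t=28: q0 h=33  …AAAAAA[A]dddddd…
t=29: q0 h=32  …AAAAAA[A]dddddd…
t=30: q0 h=31  …AAAAAA[A]dddddd…
t=31: q0 h=30  …AAAAAA[A]dddddd…
t=32: q0 h=29  …AAAAAA[A]dddddd…

0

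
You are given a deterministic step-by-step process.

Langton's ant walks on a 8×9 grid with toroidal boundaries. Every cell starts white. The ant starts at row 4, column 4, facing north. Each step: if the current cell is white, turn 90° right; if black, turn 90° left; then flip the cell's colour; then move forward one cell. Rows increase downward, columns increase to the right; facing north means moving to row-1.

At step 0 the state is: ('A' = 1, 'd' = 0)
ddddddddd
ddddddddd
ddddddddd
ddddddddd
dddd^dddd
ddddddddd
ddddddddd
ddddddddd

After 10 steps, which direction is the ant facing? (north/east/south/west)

south

[0] ddddddddd
ddddddddd
ddddddddd
ddddddddd
dddd^dddd
ddddddddd
ddddddddd
ddddddddd
[1] ddddddddd
ddddddddd
ddddddddd
ddddddddd
ddddA>ddd
ddddddddd
ddddddddd
ddddddddd
[2] ddddddddd
ddddddddd
ddddddddd
ddddddddd
ddddAAddd
dddddvddd
ddddddddd
ddddddddd
[3] ddddddddd
ddddddddd
ddddddddd
ddddddddd
ddddAAddd
dddd<Addd
ddddddddd
ddddddddd
[4] ddddddddd
ddddddddd
ddddddddd
ddddddddd
dddd^Addd
ddddAAddd
ddddddddd
ddddddddd
[5] ddddddddd
ddddddddd
ddddddddd
ddddddddd
ddd<dAddd
ddddAAddd
ddddddddd
ddddddddd
[6] ddddddddd
ddddddddd
ddddddddd
ddd^ddddd
dddAdAddd
ddddAAddd
ddddddddd
ddddddddd
[7] ddddddddd
ddddddddd
ddddddddd
dddA>dddd
dddAdAddd
ddddAAddd
ddddddddd
ddddddddd
[8] ddddddddd
ddddddddd
ddddddddd
dddAAdddd
dddAvAddd
ddddAAddd
ddddddddd
ddddddddd
[9] ddddddddd
ddddddddd
ddddddddd
dddAAdddd
ddd<AAddd
ddddAAddd
ddddddddd
ddddddddd
[10] ddddddddd
ddddddddd
ddddddddd
dddAAdddd
ddddAAddd
dddvAAddd
ddddddddd
ddddddddd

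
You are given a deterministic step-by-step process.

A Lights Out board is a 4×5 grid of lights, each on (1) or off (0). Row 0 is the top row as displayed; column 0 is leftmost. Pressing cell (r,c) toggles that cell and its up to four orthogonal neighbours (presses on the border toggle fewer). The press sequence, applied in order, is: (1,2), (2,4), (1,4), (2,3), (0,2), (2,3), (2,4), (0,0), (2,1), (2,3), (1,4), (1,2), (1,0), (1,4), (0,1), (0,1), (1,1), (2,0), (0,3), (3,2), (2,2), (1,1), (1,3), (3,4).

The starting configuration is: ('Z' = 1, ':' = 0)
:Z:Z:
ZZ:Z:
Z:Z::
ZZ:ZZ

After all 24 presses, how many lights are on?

9

t=0: :Z:Z:
ZZ:Z:
Z:Z::
ZZ:ZZ
t=1: :ZZZ:
Z:Z::
Z::::
ZZ:ZZ
t=2: :ZZZ:
Z:Z:Z
Z::ZZ
ZZ:Z:
t=3: :ZZZZ
Z:ZZ:
Z::Z:
ZZ:Z:
t=4: :ZZZZ
Z:Z::
Z:Z:Z
ZZ:::
t=5: ::::Z
Z::::
Z:Z:Z
ZZ:::
t=6: ::::Z
Z::Z:
Z::Z:
ZZ:Z:
t=7: ::::Z
Z::ZZ
Z:::Z
ZZ:ZZ
t=8: ZZ::Z
:::ZZ
Z:::Z
ZZ:ZZ
t=9: ZZ::Z
:Z:ZZ
:ZZ:Z
Z::ZZ
t=10: ZZ::Z
:Z::Z
:Z:Z:
Z:::Z
t=11: ZZ:::
:Z:Z:
:Z:ZZ
Z:::Z
t=12: ZZZ::
::Z::
:ZZZZ
Z:::Z
t=13: :ZZ::
ZZZ::
ZZZZZ
Z:::Z
t=14: :ZZ:Z
ZZZZZ
ZZZZ:
Z:::Z
t=15: Z:::Z
Z:ZZZ
ZZZZ:
Z:::Z
t=16: :ZZ:Z
ZZZZZ
ZZZZ:
Z:::Z
t=17: ::Z:Z
:::ZZ
Z:ZZ:
Z:::Z
t=18: ::Z:Z
Z::ZZ
:ZZZ:
::::Z
t=19: :::Z:
Z:::Z
:ZZZ:
::::Z
t=20: :::Z:
Z:::Z
:Z:Z:
:ZZZZ
t=21: :::Z:
Z:Z:Z
::Z::
:Z:ZZ
t=22: :Z:Z:
:Z::Z
:ZZ::
:Z:ZZ
t=23: :Z:::
:ZZZ:
:ZZZ:
:Z:ZZ
t=24: :Z:::
:ZZZ:
:ZZZZ
:Z:::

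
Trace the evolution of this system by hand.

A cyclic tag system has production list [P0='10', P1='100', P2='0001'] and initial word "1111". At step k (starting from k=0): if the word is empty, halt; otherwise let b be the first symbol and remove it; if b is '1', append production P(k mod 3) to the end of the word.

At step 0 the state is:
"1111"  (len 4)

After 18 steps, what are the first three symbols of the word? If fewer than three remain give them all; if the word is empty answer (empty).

101

[0] "1111"  (len 4)
[1] "11110"  (len 5)
[2] "1110100"  (len 7)
[3] "1101000001"  (len 10)
[4] "10100000110"  (len 11)
[5] "0100000110100"  (len 13)
[6] "100000110100"  (len 12)
[7] "0000011010010"  (len 13)
[8] "000011010010"  (len 12)
[9] "00011010010"  (len 11)
[10] "0011010010"  (len 10)
[11] "011010010"  (len 9)
[12] "11010010"  (len 8)
[13] "101001010"  (len 9)
[14] "01001010100"  (len 11)
[15] "1001010100"  (len 10)
[16] "00101010010"  (len 11)
[17] "0101010010"  (len 10)
[18] "101010010"  (len 9)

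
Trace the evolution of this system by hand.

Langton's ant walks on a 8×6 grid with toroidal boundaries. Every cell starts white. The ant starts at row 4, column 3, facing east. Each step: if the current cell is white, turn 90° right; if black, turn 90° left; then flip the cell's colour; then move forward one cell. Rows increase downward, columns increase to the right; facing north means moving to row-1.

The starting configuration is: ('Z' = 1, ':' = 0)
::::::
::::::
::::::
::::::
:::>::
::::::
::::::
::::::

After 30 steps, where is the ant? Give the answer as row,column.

3,2

0) ::::::
::::::
::::::
::::::
:::>::
::::::
::::::
::::::
1) ::::::
::::::
::::::
::::::
:::Z::
:::v::
::::::
::::::
2) ::::::
::::::
::::::
::::::
:::Z::
::<Z::
::::::
::::::
3) ::::::
::::::
::::::
::::::
::^Z::
::ZZ::
::::::
::::::
4) ::::::
::::::
::::::
::::::
::Z>::
::ZZ::
::::::
::::::
5) ::::::
::::::
::::::
:::^::
::Z:::
::ZZ::
::::::
::::::
6) ::::::
::::::
::::::
:::Z>:
::Z:::
::ZZ::
::::::
::::::
7) ::::::
::::::
::::::
:::ZZ:
::Z:v:
::ZZ::
::::::
::::::
8) ::::::
::::::
::::::
:::ZZ:
::Z<Z:
::ZZ::
::::::
::::::
9) ::::::
::::::
::::::
:::^Z:
::ZZZ:
::ZZ::
::::::
::::::
10) ::::::
::::::
::::::
::<:Z:
::ZZZ:
::ZZ::
::::::
::::::
11) ::::::
::::::
::^:::
::Z:Z:
::ZZZ:
::ZZ::
::::::
::::::
12) ::::::
::::::
::Z>::
::Z:Z:
::ZZZ:
::ZZ::
::::::
::::::
13) ::::::
::::::
::ZZ::
::ZvZ:
::ZZZ:
::ZZ::
::::::
::::::
14) ::::::
::::::
::ZZ::
::<ZZ:
::ZZZ:
::ZZ::
::::::
::::::
15) ::::::
::::::
::ZZ::
:::ZZ:
::vZZ:
::ZZ::
::::::
::::::
16) ::::::
::::::
::ZZ::
:::ZZ:
:::>Z:
::ZZ::
::::::
::::::
17) ::::::
::::::
::ZZ::
:::^Z:
::::Z:
::ZZ::
::::::
::::::
18) ::::::
::::::
::ZZ::
::<:Z:
::::Z:
::ZZ::
::::::
::::::
19) ::::::
::::::
::^Z::
::Z:Z:
::::Z:
::ZZ::
::::::
::::::
20) ::::::
::::::
:<:Z::
::Z:Z:
::::Z:
::ZZ::
::::::
::::::
21) ::::::
:^::::
:Z:Z::
::Z:Z:
::::Z:
::ZZ::
::::::
::::::
22) ::::::
:Z>:::
:Z:Z::
::Z:Z:
::::Z:
::ZZ::
::::::
::::::
23) ::::::
:ZZ:::
:ZvZ::
::Z:Z:
::::Z:
::ZZ::
::::::
::::::
24) ::::::
:ZZ:::
:<ZZ::
::Z:Z:
::::Z:
::ZZ::
::::::
::::::
25) ::::::
:ZZ:::
::ZZ::
:vZ:Z:
::::Z:
::ZZ::
::::::
::::::
26) ::::::
:ZZ:::
::ZZ::
<ZZ:Z:
::::Z:
::ZZ::
::::::
::::::
27) ::::::
:ZZ:::
^:ZZ::
ZZZ:Z:
::::Z:
::ZZ::
::::::
::::::
28) ::::::
:ZZ:::
Z>ZZ::
ZZZ:Z:
::::Z:
::ZZ::
::::::
::::::
29) ::::::
:ZZ:::
ZZZZ::
ZvZ:Z:
::::Z:
::ZZ::
::::::
::::::
30) ::::::
:ZZ:::
ZZZZ::
Z:>:Z:
::::Z:
::ZZ::
::::::
::::::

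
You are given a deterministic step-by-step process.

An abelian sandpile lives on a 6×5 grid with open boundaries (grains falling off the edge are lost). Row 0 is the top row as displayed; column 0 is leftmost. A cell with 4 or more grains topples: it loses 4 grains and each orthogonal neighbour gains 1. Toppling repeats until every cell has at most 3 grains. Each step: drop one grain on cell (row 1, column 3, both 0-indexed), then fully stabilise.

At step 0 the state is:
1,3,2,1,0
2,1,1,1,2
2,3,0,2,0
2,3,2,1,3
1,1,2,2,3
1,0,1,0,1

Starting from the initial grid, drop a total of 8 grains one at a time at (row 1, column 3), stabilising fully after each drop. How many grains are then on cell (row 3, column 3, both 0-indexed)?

2

k=0  1,3,2,1,0
2,1,1,1,2
2,3,0,2,0
2,3,2,1,3
1,1,2,2,3
1,0,1,0,1
k=1  1,3,2,1,0
2,1,1,2,2
2,3,0,2,0
2,3,2,1,3
1,1,2,2,3
1,0,1,0,1
k=2  1,3,2,1,0
2,1,1,3,2
2,3,0,2,0
2,3,2,1,3
1,1,2,2,3
1,0,1,0,1
k=3  1,3,2,2,0
2,1,2,0,3
2,3,0,3,0
2,3,2,1,3
1,1,2,2,3
1,0,1,0,1
k=4  1,3,2,2,0
2,1,2,1,3
2,3,0,3,0
2,3,2,1,3
1,1,2,2,3
1,0,1,0,1
k=5  1,3,2,2,0
2,1,2,2,3
2,3,0,3,0
2,3,2,1,3
1,1,2,2,3
1,0,1,0,1
k=6  1,3,2,2,0
2,1,2,3,3
2,3,0,3,0
2,3,2,1,3
1,1,2,2,3
1,0,1,0,1
k=7  1,3,2,3,1
2,1,3,2,0
2,3,1,0,2
2,3,2,2,3
1,1,2,2,3
1,0,1,0,1
k=8  1,3,2,3,1
2,1,3,3,0
2,3,1,0,2
2,3,2,2,3
1,1,2,2,3
1,0,1,0,1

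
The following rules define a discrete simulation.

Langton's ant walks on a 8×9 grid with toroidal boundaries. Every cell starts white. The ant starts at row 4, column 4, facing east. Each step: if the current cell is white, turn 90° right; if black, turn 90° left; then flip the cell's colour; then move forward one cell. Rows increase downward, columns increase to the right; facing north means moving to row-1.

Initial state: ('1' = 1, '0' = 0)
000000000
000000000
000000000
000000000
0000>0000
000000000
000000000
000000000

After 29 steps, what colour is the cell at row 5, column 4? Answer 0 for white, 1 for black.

1

t=0: 000000000
000000000
000000000
000000000
0000>0000
000000000
000000000
000000000
t=1: 000000000
000000000
000000000
000000000
000010000
0000v0000
000000000
000000000
t=2: 000000000
000000000
000000000
000000000
000010000
000<10000
000000000
000000000
t=3: 000000000
000000000
000000000
000000000
000^10000
000110000
000000000
000000000
t=4: 000000000
000000000
000000000
000000000
0001>0000
000110000
000000000
000000000
t=5: 000000000
000000000
000000000
0000^0000
000100000
000110000
000000000
000000000
t=6: 000000000
000000000
000000000
00001>000
000100000
000110000
000000000
000000000
t=7: 000000000
000000000
000000000
000011000
00010v000
000110000
000000000
000000000
t=8: 000000000
000000000
000000000
000011000
0001<1000
000110000
000000000
000000000
t=9: 000000000
000000000
000000000
0000^1000
000111000
000110000
000000000
000000000
t=10: 000000000
000000000
000000000
000<01000
000111000
000110000
000000000
000000000
t=11: 000000000
000000000
000^00000
000101000
000111000
000110000
000000000
000000000
t=12: 000000000
000000000
0001>0000
000101000
000111000
000110000
000000000
000000000
t=13: 000000000
000000000
000110000
0001v1000
000111000
000110000
000000000
000000000
t=14: 000000000
000000000
000110000
000<11000
000111000
000110000
000000000
000000000
t=15: 000000000
000000000
000110000
000011000
000v11000
000110000
000000000
000000000
t=16: 000000000
000000000
000110000
000011000
0000>1000
000110000
000000000
000000000
t=17: 000000000
000000000
000110000
0000^1000
000001000
000110000
000000000
000000000
t=18: 000000000
000000000
000110000
000<01000
000001000
000110000
000000000
000000000
t=19: 000000000
000000000
000^10000
000101000
000001000
000110000
000000000
000000000
t=20: 000000000
000000000
00<010000
000101000
000001000
000110000
000000000
000000000
t=21: 000000000
00^000000
001010000
000101000
000001000
000110000
000000000
000000000
t=22: 000000000
001>00000
001010000
000101000
000001000
000110000
000000000
000000000
t=23: 000000000
001100000
001v10000
000101000
000001000
000110000
000000000
000000000
t=24: 000000000
001100000
00<110000
000101000
000001000
000110000
000000000
000000000
t=25: 000000000
001100000
000110000
00v101000
000001000
000110000
000000000
000000000
t=26: 000000000
001100000
000110000
0<1101000
000001000
000110000
000000000
000000000
t=27: 000000000
001100000
0^0110000
011101000
000001000
000110000
000000000
000000000
t=28: 000000000
001100000
01>110000
011101000
000001000
000110000
000000000
000000000
t=29: 000000000
001100000
011110000
01v101000
000001000
000110000
000000000
000000000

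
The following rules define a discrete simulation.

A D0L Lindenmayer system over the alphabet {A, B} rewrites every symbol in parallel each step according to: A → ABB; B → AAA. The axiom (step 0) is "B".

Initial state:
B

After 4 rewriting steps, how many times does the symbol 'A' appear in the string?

39

[0] B
[1] AAA
[2] ABBABBABB
[3] ABBAAAAAAABBAAAAAAABBAAAAAA
[4] ABBAAAAAAABBABBABBABBABBABBABBAAAAAAABBABBABBABBABBABBABBAAAAAAABBABBABBABBABBABB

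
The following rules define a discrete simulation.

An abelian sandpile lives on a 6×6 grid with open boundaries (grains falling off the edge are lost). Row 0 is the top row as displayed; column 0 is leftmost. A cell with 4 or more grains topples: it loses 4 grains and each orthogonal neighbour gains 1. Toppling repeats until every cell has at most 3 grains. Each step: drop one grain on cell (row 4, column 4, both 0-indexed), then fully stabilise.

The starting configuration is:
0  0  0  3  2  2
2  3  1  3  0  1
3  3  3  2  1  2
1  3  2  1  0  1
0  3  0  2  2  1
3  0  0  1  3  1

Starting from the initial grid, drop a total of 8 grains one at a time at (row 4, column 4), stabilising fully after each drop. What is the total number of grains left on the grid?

61

step 0: 0  0  0  3  2  2
2  3  1  3  0  1
3  3  3  2  1  2
1  3  2  1  0  1
0  3  0  2  2  1
3  0  0  1  3  1
step 1: 0  0  0  3  2  2
2  3  1  3  0  1
3  3  3  2  1  2
1  3  2  1  0  1
0  3  0  2  3  1
3  0  0  1  3  1
step 2: 0  0  0  3  2  2
2  3  1  3  0  1
3  3  3  2  1  2
1  3  2  1  1  1
0  3  0  3  1  2
3  0  0  2  0  2
step 3: 0  0  0  3  2  2
2  3  1  3  0  1
3  3  3  2  1  2
1  3  2  1  1  1
0  3  0  3  2  2
3  0  0  2  0  2
step 4: 0  0  0  3  2  2
2  3  1  3  0  1
3  3  3  2  1  2
1  3  2  1  1  1
0  3  0  3  3  2
3  0  0  2  0  2
step 5: 0  0  0  3  2  2
2  3  1  3  0  1
3  3  3  2  1  2
1  3  2  2  2  1
0  3  1  0  1  3
3  0  0  3  1  2
step 6: 0  0  0  3  2  2
2  3  1  3  0  1
3  3  3  2  1  2
1  3  2  2  2  1
0  3  1  0  2  3
3  0  0  3  1  2
step 7: 0  0  0  3  2  2
2  3  1  3  0  1
3  3  3  2  1  2
1  3  2  2  2  1
0  3  1  0  3  3
3  0  0  3  1  2
step 8: 0  0  0  3  2  2
2  3  1  3  0  1
3  3  3  2  1  2
1  3  2  2  3  2
0  3  1  1  1  0
3  0  0  3  2  3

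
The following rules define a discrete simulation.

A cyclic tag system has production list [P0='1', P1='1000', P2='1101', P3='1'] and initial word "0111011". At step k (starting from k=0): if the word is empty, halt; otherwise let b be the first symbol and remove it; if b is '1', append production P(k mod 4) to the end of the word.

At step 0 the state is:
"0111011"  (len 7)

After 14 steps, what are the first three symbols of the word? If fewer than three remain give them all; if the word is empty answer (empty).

111

t=0: "0111011"  (len 7)
t=1: "111011"  (len 6)
t=2: "110111000"  (len 9)
t=3: "101110001101"  (len 12)
t=4: "011100011011"  (len 12)
t=5: "11100011011"  (len 11)
t=6: "11000110111000"  (len 14)
t=7: "10001101110001101"  (len 17)
t=8: "00011011100011011"  (len 17)
t=9: "0011011100011011"  (len 16)
t=10: "011011100011011"  (len 15)
t=11: "11011100011011"  (len 14)
t=12: "10111000110111"  (len 14)
t=13: "01110001101111"  (len 14)
t=14: "1110001101111"  (len 13)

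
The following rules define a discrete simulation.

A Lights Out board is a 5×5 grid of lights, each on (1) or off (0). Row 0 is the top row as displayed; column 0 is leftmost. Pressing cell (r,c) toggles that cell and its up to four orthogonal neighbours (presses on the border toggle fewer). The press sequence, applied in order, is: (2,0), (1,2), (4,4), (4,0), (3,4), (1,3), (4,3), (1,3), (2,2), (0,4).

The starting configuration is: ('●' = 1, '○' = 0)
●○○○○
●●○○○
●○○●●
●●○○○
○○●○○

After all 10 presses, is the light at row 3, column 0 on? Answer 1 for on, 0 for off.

1

gen 0: ●○○○○
●●○○○
●○○●●
●●○○○
○○●○○
gen 1: ●○○○○
○●○○○
○●○●●
○●○○○
○○●○○
gen 2: ●○●○○
○○●●○
○●●●●
○●○○○
○○●○○
gen 3: ●○●○○
○○●●○
○●●●●
○●○○●
○○●●●
gen 4: ●○●○○
○○●●○
○●●●●
●●○○●
●●●●●
gen 5: ●○●○○
○○●●○
○●●●○
●●○●○
●●●●○
gen 6: ●○●●○
○○○○●
○●●○○
●●○●○
●●●●○
gen 7: ●○●●○
○○○○●
○●●○○
●●○○○
●●○○●
gen 8: ●○●○○
○○●●○
○●●●○
●●○○○
●●○○●
gen 9: ●○●○○
○○○●○
○○○○○
●●●○○
●●○○●
gen 10: ●○●●●
○○○●●
○○○○○
●●●○○
●●○○●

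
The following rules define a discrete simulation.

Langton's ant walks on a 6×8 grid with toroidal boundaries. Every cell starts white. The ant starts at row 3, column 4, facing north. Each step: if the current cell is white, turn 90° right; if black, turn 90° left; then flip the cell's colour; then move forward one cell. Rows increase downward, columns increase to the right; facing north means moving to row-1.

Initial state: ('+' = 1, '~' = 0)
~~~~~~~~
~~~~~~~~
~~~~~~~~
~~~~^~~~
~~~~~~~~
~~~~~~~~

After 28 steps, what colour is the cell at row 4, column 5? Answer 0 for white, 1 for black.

1

[0] ~~~~~~~~
~~~~~~~~
~~~~~~~~
~~~~^~~~
~~~~~~~~
~~~~~~~~
[1] ~~~~~~~~
~~~~~~~~
~~~~~~~~
~~~~+>~~
~~~~~~~~
~~~~~~~~
[2] ~~~~~~~~
~~~~~~~~
~~~~~~~~
~~~~++~~
~~~~~v~~
~~~~~~~~
[3] ~~~~~~~~
~~~~~~~~
~~~~~~~~
~~~~++~~
~~~~<+~~
~~~~~~~~
[4] ~~~~~~~~
~~~~~~~~
~~~~~~~~
~~~~^+~~
~~~~++~~
~~~~~~~~
[5] ~~~~~~~~
~~~~~~~~
~~~~~~~~
~~~<~+~~
~~~~++~~
~~~~~~~~
[6] ~~~~~~~~
~~~~~~~~
~~~^~~~~
~~~+~+~~
~~~~++~~
~~~~~~~~
[7] ~~~~~~~~
~~~~~~~~
~~~+>~~~
~~~+~+~~
~~~~++~~
~~~~~~~~
[8] ~~~~~~~~
~~~~~~~~
~~~++~~~
~~~+v+~~
~~~~++~~
~~~~~~~~
[9] ~~~~~~~~
~~~~~~~~
~~~++~~~
~~~<++~~
~~~~++~~
~~~~~~~~
[10] ~~~~~~~~
~~~~~~~~
~~~++~~~
~~~~++~~
~~~v++~~
~~~~~~~~
[11] ~~~~~~~~
~~~~~~~~
~~~++~~~
~~~~++~~
~~<+++~~
~~~~~~~~
[12] ~~~~~~~~
~~~~~~~~
~~~++~~~
~~^~++~~
~~++++~~
~~~~~~~~
[13] ~~~~~~~~
~~~~~~~~
~~~++~~~
~~+>++~~
~~++++~~
~~~~~~~~
[14] ~~~~~~~~
~~~~~~~~
~~~++~~~
~~++++~~
~~+v++~~
~~~~~~~~
[15] ~~~~~~~~
~~~~~~~~
~~~++~~~
~~++++~~
~~+~>+~~
~~~~~~~~
[16] ~~~~~~~~
~~~~~~~~
~~~++~~~
~~++^+~~
~~+~~+~~
~~~~~~~~
[17] ~~~~~~~~
~~~~~~~~
~~~++~~~
~~+<~+~~
~~+~~+~~
~~~~~~~~
[18] ~~~~~~~~
~~~~~~~~
~~~++~~~
~~+~~+~~
~~+v~+~~
~~~~~~~~
[19] ~~~~~~~~
~~~~~~~~
~~~++~~~
~~+~~+~~
~~<+~+~~
~~~~~~~~
[20] ~~~~~~~~
~~~~~~~~
~~~++~~~
~~+~~+~~
~~~+~+~~
~~v~~~~~
[21] ~~~~~~~~
~~~~~~~~
~~~++~~~
~~+~~+~~
~~~+~+~~
~<+~~~~~
[22] ~~~~~~~~
~~~~~~~~
~~~++~~~
~~+~~+~~
~^~+~+~~
~++~~~~~
[23] ~~~~~~~~
~~~~~~~~
~~~++~~~
~~+~~+~~
~+>+~+~~
~++~~~~~
[24] ~~~~~~~~
~~~~~~~~
~~~++~~~
~~+~~+~~
~+++~+~~
~+v~~~~~
[25] ~~~~~~~~
~~~~~~~~
~~~++~~~
~~+~~+~~
~+++~+~~
~+~>~~~~
[26] ~~~v~~~~
~~~~~~~~
~~~++~~~
~~+~~+~~
~+++~+~~
~+~+~~~~
[27] ~~<+~~~~
~~~~~~~~
~~~++~~~
~~+~~+~~
~+++~+~~
~+~+~~~~
[28] ~~++~~~~
~~~~~~~~
~~~++~~~
~~+~~+~~
~+++~+~~
~+^+~~~~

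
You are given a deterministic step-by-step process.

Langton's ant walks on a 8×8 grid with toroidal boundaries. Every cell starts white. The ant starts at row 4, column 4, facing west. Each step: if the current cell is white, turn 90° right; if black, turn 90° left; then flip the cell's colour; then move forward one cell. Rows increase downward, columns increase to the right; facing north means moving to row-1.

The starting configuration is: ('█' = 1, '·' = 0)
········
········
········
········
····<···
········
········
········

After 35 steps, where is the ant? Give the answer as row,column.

4,7

step 0: ········
········
········
········
····<···
········
········
········
step 1: ········
········
········
····^···
····█···
········
········
········
step 2: ········
········
········
····█>··
····█···
········
········
········
step 3: ········
········
········
····██··
····█v··
········
········
········
step 4: ········
········
········
····██··
····<█··
········
········
········
step 5: ········
········
········
····██··
·····█··
····v···
········
········
step 6: ········
········
········
····██··
·····█··
···<█···
········
········
step 7: ········
········
········
····██··
···^·█··
···██···
········
········
step 8: ········
········
········
····██··
···█>█··
···██···
········
········
step 9: ········
········
········
····██··
···███··
···█v···
········
········
step 10: ········
········
········
····██··
···███··
···█·>··
········
········
step 11: ········
········
········
····██··
···███··
···█·█··
·····v··
········
step 12: ········
········
········
····██··
···███··
···█·█··
····<█··
········
step 13: ········
········
········
····██··
···███··
···█^█··
····██··
········
step 14: ········
········
········
····██··
···███··
···██>··
····██··
········
step 15: ········
········
········
····██··
···██^··
···██···
····██··
········
step 16: ········
········
········
····██··
···█<···
···██···
····██··
········
step 17: ········
········
········
····██··
···█····
···█v···
····██··
········
step 18: ········
········
········
····██··
···█····
···█·>··
····██··
········
step 19: ········
········
········
····██··
···█····
···█·█··
····█v··
········
step 20: ········
········
········
····██··
···█····
···█·█··
····█·>·
········
step 21: ········
········
········
····██··
···█····
···█·█··
····█·█·
······v·
step 22: ········
········
········
····██··
···█····
···█·█··
····█·█·
·····<█·
step 23: ········
········
········
····██··
···█····
···█·█··
····█^█·
·····██·
step 24: ········
········
········
····██··
···█····
···█·█··
····██>·
·····██·
step 25: ········
········
········
····██··
···█····
···█·█^·
····██··
·····██·
step 26: ········
········
········
····██··
···█····
···█·██>
····██··
·····██·
step 27: ········
········
········
····██··
···█····
···█·███
····██·v
·····██·
step 28: ········
········
········
····██··
···█····
···█·███
····██<█
·····██·
step 29: ········
········
········
····██··
···█····
···█·█^█
····████
·····██·
step 30: ········
········
········
····██··
···█····
···█·<·█
····████
·····██·
step 31: ········
········
········
····██··
···█····
···█···█
····█v██
·····██·
step 32: ········
········
········
····██··
···█····
···█···█
····█·>█
·····██·
step 33: ········
········
········
····██··
···█····
···█··^█
····█··█
·····██·
step 34: ········
········
········
····██··
···█····
···█··█>
····█··█
·····██·
step 35: ········
········
········
····██··
···█···^
···█··█·
····█··█
·····██·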